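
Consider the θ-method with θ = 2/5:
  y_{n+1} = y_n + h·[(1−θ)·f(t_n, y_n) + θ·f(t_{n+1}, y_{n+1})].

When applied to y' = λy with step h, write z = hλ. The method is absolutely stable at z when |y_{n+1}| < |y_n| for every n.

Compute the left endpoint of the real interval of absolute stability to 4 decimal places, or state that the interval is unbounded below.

z* = -10.0000.

On y'=λy, z=hλ:
  y_{n+1} = y_n + z·[3/5·y_n + 2/5·y_{n+1}] ⇒ (1 − 2/5z)y_{n+1} = (1 + 3/5z)y_n
  Hence R(z) = (1 + 3/5z)/(1 − 2/5z).

Boundary: |R(x)|=1, x<0.
x=-1.24: |R|=0.1711
R=−1: 1+3/5x = −1+2/5x ⇒ -1/5x=2 ⇒ x=2/(-1/5)=-10.0000
Confirm numerically:
  x=-9.124: |R|=0.96232 <1
  x=-8.628: |R|=0.93835 <1
  x=-8.534: |R|=0.93357 <1
  x=-6.196: |R|=0.78128 <1
  x=-10.386: |R|=1.01498 >1
  x=-10.303: |R|=1.01183 >1
Stable set (-10.0000, 0).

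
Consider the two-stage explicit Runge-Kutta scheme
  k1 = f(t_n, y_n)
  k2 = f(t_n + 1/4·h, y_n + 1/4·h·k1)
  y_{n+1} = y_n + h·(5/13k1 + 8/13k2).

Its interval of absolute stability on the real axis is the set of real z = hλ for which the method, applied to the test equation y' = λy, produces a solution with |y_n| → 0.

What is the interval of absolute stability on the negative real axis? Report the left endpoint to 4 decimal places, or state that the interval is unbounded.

(-6.5000, 0).

On y'=λy, z=hλ:
  k1=λy_n ⇒ h·k1=z·y_n;  k2=λ(1+1/4z)y_n ⇒ h·k2=z(1+1/4z)y_n
  y_{n+1}/y_n = 1 + 5/13z + 8/13z(1+1/4z) = 1 + z + 2/13z²
  Hence R(z) = 1 + z + 2/13z².

Boundary: |R(x)|=1, x<0.
x=-0.55: |R|=0.4965
R=1: x+2/13x²=0 ⇒ x=−13/2=-6.5000; min R=1−1/(4·2/13)=-0.6250>−1
Confirm numerically:
  x=-6.095: |R|=0.62023 <1
  x=-6.047: |R|=0.57857 <1
  x=-5.055: |R|=0.12377 <1
  x=-2.940: |R|=0.61022 <1
  x=-6.969: |R|=1.50284 >1
  x=-6.759: |R|=1.26932 >1
  x=-6.607: |R|=1.10876 >1
Interval (-6.5000, 0).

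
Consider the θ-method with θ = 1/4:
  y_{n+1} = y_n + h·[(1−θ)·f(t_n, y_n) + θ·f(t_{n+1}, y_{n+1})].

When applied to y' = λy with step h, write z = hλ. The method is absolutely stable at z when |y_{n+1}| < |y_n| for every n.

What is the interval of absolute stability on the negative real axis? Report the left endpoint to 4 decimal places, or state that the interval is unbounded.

(-4.0000, 0).

Test eqn y'=λy, z=hλ:
  y_{n+1} = y_n + z·[3/4·y_n + 1/4·y_{n+1}] ⇒ (1 − 1/4z)y_{n+1} = (1 + 3/4z)y_n
  ⇒ R(z) = (1 + 3/4z)/(1 − 1/4z).

Need |R(x)|<1, x<0.
x=-0.54: |R|=0.5242
R=−1: 1+3/4x = −1+1/4x ⇒ -1/2x=2 ⇒ x=2/(-1/2)=-4.0000
Confirm numerically:
  x=-3.847: |R|=0.96100 <1
  x=-3.712: |R|=0.92531 <1
  x=-3.430: |R|=0.84657 <1
  x=-3.079: |R|=0.73979 <1
  x=-4.492: |R|=1.11587 >1
  x=-4.070: |R|=1.01735 >1
Stable set (-4.0000, 0).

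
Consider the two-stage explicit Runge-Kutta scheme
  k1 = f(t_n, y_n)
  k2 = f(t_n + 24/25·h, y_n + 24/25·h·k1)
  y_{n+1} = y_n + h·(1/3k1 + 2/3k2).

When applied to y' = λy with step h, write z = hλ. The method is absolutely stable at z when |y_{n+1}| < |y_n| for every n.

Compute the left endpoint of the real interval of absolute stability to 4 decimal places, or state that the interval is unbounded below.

On y'=λy, z=hλ:
  k1=λy_n ⇒ h·k1=z·y_n;  k2=λ(1+24/25z)y_n ⇒ h·k2=z(1+24/25z)y_n
  y_{n+1}/y_n = 1 + 1/3z + 2/3z(1+24/25z) = 1 + z + 16/25z²
  Hence R(z) = 1 + z + 16/25z².

Solve |R(x)|<1 on ℝ⁻.
x=-0.94: |R|=0.6255
R=1: x+16/25x²=0 ⇒ x=−25/16=-1.5625; min R=1−1/(4·16/25)=0.6094>−1
Confirm numerically:
  x=-1.535: |R|=0.97298 <1
  x=-1.406: |R|=0.85918 <1
  x=-1.007: |R|=0.64199 <1
  x=-0.799: |R|=0.60958 <1
  x=-2.029: |R|=1.60578 >1
  x=-2.006: |R|=1.56938 >1
  x=-1.705: |R|=1.15550 >1
So |R|<1 on (-1.5625, 0).

left endpoint -1.5625.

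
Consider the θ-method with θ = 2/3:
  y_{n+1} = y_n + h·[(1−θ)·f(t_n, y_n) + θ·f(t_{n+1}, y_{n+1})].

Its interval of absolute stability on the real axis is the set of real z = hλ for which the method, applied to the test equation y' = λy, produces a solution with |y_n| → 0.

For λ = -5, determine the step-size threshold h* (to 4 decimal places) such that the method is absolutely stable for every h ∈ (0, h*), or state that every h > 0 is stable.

(−∞, 0) — no finite endpoint. Any h>0 works for λ=-5.

On y'=λy, z=hλ:
  y_{n+1} = y_n + z·[1/3·y_n + 2/3·y_{n+1}] ⇒ (1 − 2/3z)y_{n+1} = (1 + 1/3z)y_n
  Hence R(z) = (1 + 1/3z)/(1 − 2/3z).

Boundary: |R(x)|=1, x<0.
x=-1.73: |R|=0.1966
x=-2: |R|=0.1429
x=-10: |R|=0.3043
x=-100: |R|=0.4778
θ=2/3≥1/2 ⇒ |1+1/3x|<|1−2/3x| ∀x<0 ⇒ unbounded interval.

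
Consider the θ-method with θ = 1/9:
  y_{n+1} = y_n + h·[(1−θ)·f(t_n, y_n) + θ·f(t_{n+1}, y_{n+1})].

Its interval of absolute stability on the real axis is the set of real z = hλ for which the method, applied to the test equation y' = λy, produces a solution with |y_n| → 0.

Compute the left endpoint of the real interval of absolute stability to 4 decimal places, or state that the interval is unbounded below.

With y'=λy (z=hλ):
  y_{n+1} = y_n + z·[8/9·y_n + 1/9·y_{n+1}] ⇒ (1 − 1/9z)y_{n+1} = (1 + 8/9z)y_n
  R(z) = (1 + 8/9z)/(1 − 1/9z).

Find x<0 with |R(x)|<1.
x=-0.66: |R|=0.3851
R=−1: 1+8/9x = −1+1/9x ⇒ -7/9x=2 ⇒ x=2/(-7/9)=-2.5714
Confirm numerically:
  x=-2.226: |R|=0.78461 <1
  x=-2.113: |R|=0.71124 <1
  x=-1.907: |R|=0.57358 <1
  x=-2.921: |R|=1.20527 >1
  x=-2.712: |R|=1.08402 >1
Stable set (-2.5714, 0).

z* = -2.5714.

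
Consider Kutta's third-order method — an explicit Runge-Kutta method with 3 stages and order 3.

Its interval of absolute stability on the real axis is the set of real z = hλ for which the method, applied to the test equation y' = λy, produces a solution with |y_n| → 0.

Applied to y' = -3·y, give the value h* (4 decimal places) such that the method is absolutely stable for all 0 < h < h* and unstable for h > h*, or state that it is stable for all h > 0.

(-2.5127,0); λ=-3 ⇒ h* = 0.8376.

On y'=λy, z=hλ:
  order 3, 3-stage ⇒ R(z)=1+z+z^2/2+z^3/6
  (e.g. R(-0.53)=0.58564, |R|=0.58564)

Solve |R(x)|<1 on ℝ⁻.
x=-0.53: |R|=0.5856
|R(-2.5)|=0.9792 |R(-1.36)|=0.1456 |R(-0.75)|=0.4609
Bisect:
  x_lo=-3.3760 |R|=3.0904  x_hi=-0.1505 |R|=0.8603
  mid=-1.76325 |R|=0.12240 →hi
  mid=-2.56964 |R|=1.09603 →lo
  mid=-2.16645 |R|=0.51440 →hi
  mid=-2.36804 |R|=0.77741 →hi
  mid=-2.46884 |R|=0.92926 →hi
  mid=-2.51924 |R|=1.01072 →lo
  mid=-2.49404 |R|=0.96951 →hi
  mid=-2.50664 |R|=0.99000 →hi
  ...
  [-2.51275,-2.51255] ⇒ x*=-2.5127
So |R|<1 on (-2.5127, 0).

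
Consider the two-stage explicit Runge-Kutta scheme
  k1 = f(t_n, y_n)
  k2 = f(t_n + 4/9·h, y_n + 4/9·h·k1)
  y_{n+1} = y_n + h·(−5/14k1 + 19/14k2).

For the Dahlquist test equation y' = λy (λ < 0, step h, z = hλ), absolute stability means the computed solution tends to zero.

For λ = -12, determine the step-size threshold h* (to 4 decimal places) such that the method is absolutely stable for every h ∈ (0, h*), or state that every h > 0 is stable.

(-1.6579,0); λ=-12 ⇒ h* = (63/38)/12 = 0.1382.

Test eqn y'=λy, z=hλ:
  k1=λy_n ⇒ h·k1=z·y_n;  k2=λ(1+4/9z)y_n ⇒ h·k2=z(1+4/9z)y_n
  y_{n+1}/y_n = 1 − 5/14z + 19/14z(1+4/9z) = 1 + z + 38/63z²
  Hence R(z) = 1 + z + 38/63z².

Find x<0 with |R(x)|<1.
x=-0.57: |R|=0.6260
R=1: x+38/63x²=0 ⇒ x=−63/38=-1.6579; min R=1−1/(4·38/63)=0.5855>−1
Confirm numerically:
  x=-1.506: |R|=0.86202 <1
  x=-1.460: |R|=0.82573 <1
  x=-1.408: |R|=0.78777 <1
  x=-1.121: |R|=0.63697 <1
  x=-1.860: |R|=1.22674 >1
  x=-1.855: |R|=1.22054 >1
  x=-1.725: |R|=1.06982 >1
Interval (-1.6579, 0).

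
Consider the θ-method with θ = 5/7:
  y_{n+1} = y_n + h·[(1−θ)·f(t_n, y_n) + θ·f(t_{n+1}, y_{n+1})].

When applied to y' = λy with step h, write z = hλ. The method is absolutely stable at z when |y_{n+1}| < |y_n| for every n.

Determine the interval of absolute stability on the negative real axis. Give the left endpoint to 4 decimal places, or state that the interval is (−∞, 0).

With y'=λy (z=hλ):
  y_{n+1} = y_n + z·[2/7·y_n + 5/7·y_{n+1}] ⇒ (1 − 5/7z)y_{n+1} = (1 + 2/7z)y_n
  ⇒ R(z) = (1 + 2/7z)/(1 − 5/7z).

Find x<0 with |R(x)|<1.
x=-0.62: |R|=0.5703
x=-2: |R|=0.1765
x=-10: |R|=0.2281
x=-100: |R|=0.3807
θ=5/7≥1/2 ⇒ |1+2/7x|<|1−5/7x| ∀x<0 ⇒ unbounded interval.

(−∞, 0) — no finite endpoint.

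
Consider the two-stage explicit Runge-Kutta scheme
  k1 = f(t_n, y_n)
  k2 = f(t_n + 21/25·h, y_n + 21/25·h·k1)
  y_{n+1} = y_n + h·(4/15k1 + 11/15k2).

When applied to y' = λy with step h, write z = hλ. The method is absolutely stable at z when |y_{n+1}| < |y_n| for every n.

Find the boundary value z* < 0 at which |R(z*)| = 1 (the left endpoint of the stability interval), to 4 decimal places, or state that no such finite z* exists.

left endpoint -1.6234.

Test eqn y'=λy, z=hλ:
  k1=λy_n ⇒ h·k1=z·y_n;  k2=λ(1+21/25z)y_n ⇒ h·k2=z(1+21/25z)y_n
  y_{n+1}/y_n = 1 + 4/15z + 11/15z(1+21/25z) = 1 + z + 77/125z²
  so R(z) = 1 + z + 77/125z².

Find x<0 with |R(x)|<1.
x=-1.25: |R|=0.7125
R=1: x+77/125x²=0 ⇒ x=−125/77=-1.6234; min R=1−1/(4·77/125)=0.5942>−1
Confirm numerically:
  x=-1.451: |R|=0.84593 <1
  x=-1.019: |R|=0.62063 <1
  x=-0.754: |R|=0.59621 <1
  x=-2.170: |R|=1.73068 >1
  x=-2.091: |R|=1.60233 >1
  x=-1.945: |R|=1.38534 >1
So |R|<1 on (-1.6234, 0).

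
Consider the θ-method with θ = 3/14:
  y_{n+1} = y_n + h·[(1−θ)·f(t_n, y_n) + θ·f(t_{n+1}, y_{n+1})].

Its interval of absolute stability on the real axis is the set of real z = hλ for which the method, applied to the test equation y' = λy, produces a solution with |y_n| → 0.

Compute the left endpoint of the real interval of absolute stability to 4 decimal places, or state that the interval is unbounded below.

Test eqn y'=λy, z=hλ:
  y_{n+1} = y_n + z·[11/14·y_n + 3/14·y_{n+1}] ⇒ (1 − 3/14z)y_{n+1} = (1 + 11/14z)y_n
  ⇒ R(z) = (1 + 11/14z)/(1 − 3/14z).

Boundary: |R(x)|=1, x<0.
x=-0.6: |R|=0.4684
R=−1: 1+11/14x = −1+3/14x ⇒ -4/7x=2 ⇒ x=2/(-4/7)=-3.5000
Confirm numerically:
  x=-2.423: |R|=0.59490 <1
  x=-2.077: |R|=0.43730 <1
  x=-1.705: |R|=0.24876 <1
  x=-1.523: |R|=0.14826 <1
  x=-4.087: |R|=1.17882 >1
  x=-3.982: |R|=1.14862 >1
  x=-3.954: |R|=1.14044 >1
Interval (-3.5000, 0).

z* = -3.5000.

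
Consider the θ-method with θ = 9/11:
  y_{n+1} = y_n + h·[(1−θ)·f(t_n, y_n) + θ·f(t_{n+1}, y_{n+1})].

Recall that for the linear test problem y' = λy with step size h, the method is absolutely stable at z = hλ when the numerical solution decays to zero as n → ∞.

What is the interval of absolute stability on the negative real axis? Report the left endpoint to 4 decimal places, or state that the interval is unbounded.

Test eqn y'=λy, z=hλ:
  y_{n+1} = y_n + z·[2/11·y_n + 9/11·y_{n+1}] ⇒ (1 − 9/11z)y_{n+1} = (1 + 2/11z)y_n
  so R(z) = (1 + 2/11z)/(1 − 9/11z).

Boundary: |R(x)|=1, x<0.
x=-0.72: |R|=0.5469
x=-2: |R|=0.2414
x=-10: |R|=0.0891
x=-100: |R|=0.2075
θ=9/11≥1/2 ⇒ |1+2/11x|<|1−9/11x| ∀x<0 ⇒ stable on all of ℝ⁻.

unbounded; (−∞, 0).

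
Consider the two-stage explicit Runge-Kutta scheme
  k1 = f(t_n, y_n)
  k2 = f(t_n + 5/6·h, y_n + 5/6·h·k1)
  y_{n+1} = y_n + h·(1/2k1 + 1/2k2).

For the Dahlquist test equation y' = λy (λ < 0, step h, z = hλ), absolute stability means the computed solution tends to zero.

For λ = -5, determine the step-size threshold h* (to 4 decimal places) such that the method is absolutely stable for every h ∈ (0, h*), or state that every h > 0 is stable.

Set f=λy, z=hλ:
  k1=λy_n ⇒ h·k1=z·y_n;  k2=λ(1+5/6z)y_n ⇒ h·k2=z(1+5/6z)y_n
  y_{n+1}/y_n = 1 + 1/2z + 1/2z(1+5/6z) = 1 + z + 5/12z²
  R(z) = 1 + z + 5/12z².

Need |R(x)|<1, x<0.
x=-1.69: |R|=0.5000
R=1: x+5/12x²=0 ⇒ x=−12/5=-2.4000; min R=1−1/(4·5/12)=0.4000>−1
Confirm numerically:
  x=-2.344: |R|=0.94531 <1
  x=-2.043: |R|=0.69610 <1
  x=-1.530: |R|=0.44538 <1
  x=-1.298: |R|=0.40400 <1
  x=-2.838: |R|=1.51794 >1
  x=-2.832: |R|=1.50976 >1
  x=-2.529: |R|=1.13593 >1
Interval (-2.4000, 0).

(-2.4000,0); λ=-5 ⇒ h* = (12/5)/5 = 0.4800.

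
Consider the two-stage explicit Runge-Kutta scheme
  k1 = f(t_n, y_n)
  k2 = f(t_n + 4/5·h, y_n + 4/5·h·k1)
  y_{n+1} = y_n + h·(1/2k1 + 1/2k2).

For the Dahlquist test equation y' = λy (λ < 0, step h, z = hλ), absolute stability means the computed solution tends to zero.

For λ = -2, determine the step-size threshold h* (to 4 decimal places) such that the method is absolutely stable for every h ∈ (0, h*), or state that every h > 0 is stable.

Test eqn y'=λy, z=hλ:
  k1=λy_n ⇒ h·k1=z·y_n;  k2=λ(1+4/5z)y_n ⇒ h·k2=z(1+4/5z)y_n
  y_{n+1}/y_n = 1 + 1/2z + 1/2z(1+4/5z) = 1 + z + 2/5z²
  ⇒ R(z) = 1 + z + 2/5z².

Need |R(x)|<1, x<0.
x=-1.37: |R|=0.3808
R=1: x+2/5x²=0 ⇒ x=−5/2=-2.5000; min R=1−1/(4·2/5)=0.3750>−1
Confirm numerically:
  x=-2.303: |R|=0.81852 <1
  x=-2.256: |R|=0.77981 <1
  x=-1.864: |R|=0.52580 <1
  x=-1.730: |R|=0.46716 <1
  x=-2.899: |R|=1.46268 >1
  x=-2.791: |R|=1.32487 >1
So |R|<1 on (-2.5000, 0).

(-2.5000,0); λ=-2 ⇒ h* = (5/2)/2 = 1.2500.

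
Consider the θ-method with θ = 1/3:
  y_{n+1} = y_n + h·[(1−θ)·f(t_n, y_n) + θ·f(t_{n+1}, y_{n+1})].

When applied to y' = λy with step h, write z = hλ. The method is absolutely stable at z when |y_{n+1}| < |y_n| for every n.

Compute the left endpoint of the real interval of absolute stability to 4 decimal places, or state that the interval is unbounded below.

z* = -6.0000.

On y'=λy, z=hλ:
  y_{n+1} = y_n + z·[2/3·y_n + 1/3·y_{n+1}] ⇒ (1 − 1/3z)y_{n+1} = (1 + 2/3z)y_n
  so R(z) = (1 + 2/3z)/(1 − 1/3z).

Boundary: |R(x)|=1, x<0.
x=-0.9: |R|=0.3077
R=−1: 1+2/3x = −1+1/3x ⇒ -1/3x=2 ⇒ x=2/(-1/3)=-6.0000
Confirm numerically:
  x=-5.563: |R|=0.94897 <1
  x=-5.388: |R|=0.92704 <1
  x=-5.317: |R|=0.91788 <1
  x=-2.422: |R|=0.34010 <1
  x=-6.257: |R|=1.02776 >1
  x=-6.185: |R|=1.02014 >1
  x=-6.121: |R|=1.01327 >1
Stable set (-6.0000, 0).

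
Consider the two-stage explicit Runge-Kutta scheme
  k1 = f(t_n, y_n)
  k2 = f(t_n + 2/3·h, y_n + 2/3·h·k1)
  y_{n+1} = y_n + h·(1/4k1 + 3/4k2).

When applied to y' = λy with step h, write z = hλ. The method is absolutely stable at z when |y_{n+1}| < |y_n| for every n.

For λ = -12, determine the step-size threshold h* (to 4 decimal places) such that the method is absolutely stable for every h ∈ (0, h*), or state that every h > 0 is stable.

(-2.0000,0); λ=-12 ⇒ h* = (2)/12 = 0.1667.

On y'=λy, z=hλ:
  k1=λy_n ⇒ h·k1=z·y_n;  k2=λ(1+2/3z)y_n ⇒ h·k2=z(1+2/3z)y_n
  y_{n+1}/y_n = 1 + 1/4z + 3/4z(1+2/3z) = 1 + z + 1/2z²
  so R(z) = 1 + z + 1/2z².

Find x<0 with |R(x)|<1.
x=-0.47: |R|=0.6404
R=1: x+1/2x²=0 ⇒ x=−2=-2.0000; min R=1−1/(4·1/2)=0.5000>−1
Confirm numerically:
  x=-1.816: |R|=0.83293 <1
  x=-1.148: |R|=0.51095 <1
  x=-1.102: |R|=0.50520 <1
  x=-2.488: |R|=1.60707 >1
  x=-2.324: |R|=1.37649 >1
  x=-2.198: |R|=1.21760 >1
Stable set (-2.0000, 0).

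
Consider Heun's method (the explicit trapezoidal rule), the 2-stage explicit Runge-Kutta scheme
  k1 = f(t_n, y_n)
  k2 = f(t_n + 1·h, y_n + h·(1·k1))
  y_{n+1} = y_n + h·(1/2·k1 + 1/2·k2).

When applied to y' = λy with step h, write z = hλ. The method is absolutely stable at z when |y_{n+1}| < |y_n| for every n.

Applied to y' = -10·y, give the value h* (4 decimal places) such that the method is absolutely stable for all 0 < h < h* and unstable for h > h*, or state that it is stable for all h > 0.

(-2.0000,0); λ=-10 ⇒ h* = 0.2000.

With y'=λy (z=hλ):
  order 2, 2-stage ⇒ R(z)=1+z+z^2/2
  (e.g. R(-1.79)=0.81205, |R|=0.81205)

Need |R(x)|<1, x<0.
x=-1.79: |R|=0.8121
|R(-2.34)|=1.3978 |R(-1.54)|=0.6458 |R(-0.58)|=0.5882
Bisect:
  x_lo=-2.7418 |R|=2.0170  x_hi=-0.1752 |R|=0.8401
  mid=-1.45854 |R|=0.60513 →hi
  mid=-2.10020 |R|=1.10521 →lo
  mid=-1.77937 |R|=0.80371 →hi
  mid=-1.93978 |R|=0.94160 →hi
  mid=-2.01999 |R|=1.02019 →lo
  mid=-1.97989 |R|=0.98009 →hi
  mid=-1.99994 |R|=0.99994 →hi
  mid=-2.00996 |R|=1.01001 →lo
  mid=-2.00495 |R|=1.00496 →lo
  ...
  [-2.00009,-1.99994] ⇒ x*=-2.0000
Stable set (-2.0000, 0).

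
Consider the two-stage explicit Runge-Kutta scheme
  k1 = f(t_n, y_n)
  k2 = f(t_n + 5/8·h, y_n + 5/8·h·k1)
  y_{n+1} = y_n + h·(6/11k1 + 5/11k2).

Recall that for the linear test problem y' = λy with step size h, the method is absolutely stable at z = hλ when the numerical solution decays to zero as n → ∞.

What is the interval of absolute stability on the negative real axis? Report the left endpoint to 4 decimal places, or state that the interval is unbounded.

With y'=λy (z=hλ):
  k1=λy_n ⇒ h·k1=z·y_n;  k2=λ(1+5/8z)y_n ⇒ h·k2=z(1+5/8z)y_n
  y_{n+1}/y_n = 1 + 6/11z + 5/11z(1+5/8z) = 1 + z + 25/88z²
  R(z) = 1 + z + 25/88z².

Solve |R(x)|<1 on ℝ⁻.
x=-1.53: |R|=0.1350
R=1: x+25/88x²=0 ⇒ x=−88/25=-3.5200; min R=1−1/(4·25/88)=0.1200>−1
Confirm numerically:
  x=-3.195: |R|=0.70501 <1
  x=-3.138: |R|=0.65946 <1
  x=-2.733: |R|=0.38896 <1
  x=-4.086: |R|=1.65701 >1
  x=-4.082: |R|=1.65173 >1
  x=-3.847: |R|=1.35738 >1
Stable set (-3.5200, 0).

(-3.5200, 0).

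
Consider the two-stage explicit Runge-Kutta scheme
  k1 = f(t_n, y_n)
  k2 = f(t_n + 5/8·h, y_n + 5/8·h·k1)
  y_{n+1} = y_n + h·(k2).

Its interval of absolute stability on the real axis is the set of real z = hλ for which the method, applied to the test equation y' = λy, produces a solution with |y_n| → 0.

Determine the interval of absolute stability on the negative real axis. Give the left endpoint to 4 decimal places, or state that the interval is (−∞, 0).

On y'=λy, z=hλ:
  k1=λy_n ⇒ h·k1=z·y_n;  k2=λ(1+5/8z)y_n ⇒ h·k2=z(1+5/8z)y_n
  y_{n+1}/y_n = 1 + z(1+5/8z) = 1 + z + 5/8z²
  so R(z) = 1 + z + 5/8z².

Find x<0 with |R(x)|<1.
x=-0.65: |R|=0.6141
R=1: x+5/8x²=0 ⇒ x=−8/5=-1.6000; min R=1−1/(4·5/8)=0.6000>−1
Confirm numerically:
  x=-1.520: |R|=0.92400 <1
  x=-1.292: |R|=0.75129 <1
  x=-1.107: |R|=0.65891 <1
  x=-0.737: |R|=0.60248 <1
  x=-1.823: |R|=1.25408 >1
  x=-1.733: |R|=1.14406 >1
  x=-1.726: |R|=1.13592 >1
So |R|<1 on (-1.6000, 0).

z∈(-1.6000,0).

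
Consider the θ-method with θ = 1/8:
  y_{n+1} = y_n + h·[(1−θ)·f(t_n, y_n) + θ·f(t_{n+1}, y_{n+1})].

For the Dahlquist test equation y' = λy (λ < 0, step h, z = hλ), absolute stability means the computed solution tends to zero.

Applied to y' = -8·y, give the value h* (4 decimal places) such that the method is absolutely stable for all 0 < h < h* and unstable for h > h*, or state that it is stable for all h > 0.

Set f=λy, z=hλ:
  y_{n+1} = y_n + z·[7/8·y_n + 1/8·y_{n+1}] ⇒ (1 − 1/8z)y_{n+1} = (1 + 7/8z)y_n
  R(z) = (1 + 7/8z)/(1 − 1/8z).

Solve |R(x)|<1 on ℝ⁻.
x=-0.58: |R|=0.4592
R=−1: 1+7/8x = −1+1/8x ⇒ -3/4x=2 ⇒ x=2/(-3/4)=-2.6667
Confirm numerically:
  x=-2.228: |R|=0.74267 <1
  x=-1.613: |R|=0.34235 <1
  x=-1.167: |R|=0.01844 <1
  x=-3.194: |R|=1.28265 >1
  x=-3.101: |R|=1.23475 >1
  x=-2.898: |R|=1.12736 >1
Interval (-2.6667, 0).

(-2.6667,0); λ=-8 ⇒ h* = (8/3)/8 = 0.3333.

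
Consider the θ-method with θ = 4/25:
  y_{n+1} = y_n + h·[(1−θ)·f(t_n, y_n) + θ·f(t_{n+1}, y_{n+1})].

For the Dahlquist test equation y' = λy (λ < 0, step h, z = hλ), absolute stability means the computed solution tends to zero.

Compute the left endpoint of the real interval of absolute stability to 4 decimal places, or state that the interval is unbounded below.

z* = -2.9412.

Test eqn y'=λy, z=hλ:
  y_{n+1} = y_n + z·[21/25·y_n + 4/25·y_{n+1}] ⇒ (1 − 4/25z)y_{n+1} = (1 + 21/25z)y_n
  so R(z) = (1 + 21/25z)/(1 − 4/25z).

Boundary: |R(x)|=1, x<0.
x=-1.41: |R|=0.1505
R=−1: 1+21/25x = −1+4/25x ⇒ -17/25x=2 ⇒ x=2/(-17/25)=-2.9412
Confirm numerically:
  x=-2.386: |R|=0.72678 <1
  x=-2.078: |R|=0.55950 <1
  x=-1.697: |R|=0.33462 <1
  x=-3.357: |R|=1.18395 >1
  x=-3.323: |R|=1.16951 >1
So |R|<1 on (-2.9412, 0).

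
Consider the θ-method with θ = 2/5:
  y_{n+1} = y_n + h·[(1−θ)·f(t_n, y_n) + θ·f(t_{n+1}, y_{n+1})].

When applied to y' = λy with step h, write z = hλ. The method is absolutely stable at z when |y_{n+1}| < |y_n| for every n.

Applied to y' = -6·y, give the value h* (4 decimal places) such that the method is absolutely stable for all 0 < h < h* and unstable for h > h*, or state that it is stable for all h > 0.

(-10.0000,0); λ=-6 ⇒ h* = (10)/6 = 1.6667.

Set f=λy, z=hλ:
  y_{n+1} = y_n + z·[3/5·y_n + 2/5·y_{n+1}] ⇒ (1 − 2/5z)y_{n+1} = (1 + 3/5z)y_n
  R(z) = (1 + 3/5z)/(1 − 2/5z).

Find x<0 with |R(x)|<1.
x=-1.06: |R|=0.2556
R=−1: 1+3/5x = −1+2/5x ⇒ -1/5x=2 ⇒ x=2/(-1/5)=-10.0000
Confirm numerically:
  x=-6.439: |R|=0.80082 <1
  x=-6.352: |R|=0.79394 <1
  x=-5.357: |R|=0.70453 <1
  x=-10.458: |R|=1.01767 >1
  x=-10.320: |R|=1.01248 >1
So |R|<1 on (-10.0000, 0).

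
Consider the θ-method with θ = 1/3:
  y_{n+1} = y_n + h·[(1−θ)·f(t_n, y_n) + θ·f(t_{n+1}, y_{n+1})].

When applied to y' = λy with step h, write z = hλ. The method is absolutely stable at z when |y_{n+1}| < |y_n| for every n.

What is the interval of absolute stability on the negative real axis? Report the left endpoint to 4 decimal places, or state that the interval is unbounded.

On y'=λy, z=hλ:
  y_{n+1} = y_n + z·[2/3·y_n + 1/3·y_{n+1}] ⇒ (1 − 1/3z)y_{n+1} = (1 + 2/3z)y_n
  Hence R(z) = (1 + 2/3z)/(1 − 1/3z).

Need |R(x)|<1, x<0.
x=-1.62: |R|=0.0519
R=−1: 1+2/3x = −1+1/3x ⇒ -1/3x=2 ⇒ x=2/(-1/3)=-6.0000
Confirm numerically:
  x=-4.297: |R|=0.76662 <1
  x=-3.649: |R|=0.64641 <1
  x=-3.376: |R|=0.58846 <1
  x=-6.563: |R|=1.05887 >1
  x=-6.239: |R|=1.02587 >1
  x=-6.236: |R|=1.02555 >1
Stable set (-6.0000, 0).

(-6.0000, 0).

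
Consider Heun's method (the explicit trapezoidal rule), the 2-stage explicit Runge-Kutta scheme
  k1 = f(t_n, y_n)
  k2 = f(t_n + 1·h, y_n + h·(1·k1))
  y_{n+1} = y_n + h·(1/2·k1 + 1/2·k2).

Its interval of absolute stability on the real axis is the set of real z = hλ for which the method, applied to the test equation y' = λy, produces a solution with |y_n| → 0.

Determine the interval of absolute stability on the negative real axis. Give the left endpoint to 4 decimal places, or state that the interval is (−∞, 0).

(-2.0000, 0).

Test eqn y'=λy, z=hλ:
  order 2, 2-stage ⇒ R(z)=1+z+z^2/2
  (e.g. R(-0.42)=0.66820, |R|=0.66820)

Boundary: |R(x)|=1, x<0.
x=-0.42: |R|=0.6682
|R(-2.21)|=1.2320 |R(-1.02)|=0.5002
Bisect:
  x_lo=-2.7720 |R|=2.0700  x_hi=-0.3506 |R|=0.7109
  mid=-1.56128 |R|=0.65752 →hi
  mid=-2.16663 |R|=1.18051 →lo
  mid=-1.86395 |R|=0.87321 →hi
  mid=-2.01529 |R|=1.01541 →lo
  mid=-1.93962 |R|=0.94145 →hi
  mid=-1.97746 |R|=0.97771 →hi
  mid=-1.99637 |R|=0.99638 →hi
  mid=-2.00583 |R|=1.00585 →lo
  ...
  [-2.00007,-1.99992] ⇒ x*=-2.0000
Stable set (-2.0000, 0).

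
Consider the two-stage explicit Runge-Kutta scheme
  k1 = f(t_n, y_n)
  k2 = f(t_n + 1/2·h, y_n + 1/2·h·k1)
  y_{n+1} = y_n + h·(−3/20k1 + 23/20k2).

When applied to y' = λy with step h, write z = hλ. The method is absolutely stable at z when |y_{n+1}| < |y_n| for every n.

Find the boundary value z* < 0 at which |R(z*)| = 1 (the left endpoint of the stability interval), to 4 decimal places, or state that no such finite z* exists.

z* = -1.7391.

Set f=λy, z=hλ:
  k1=λy_n ⇒ h·k1=z·y_n;  k2=λ(1+1/2z)y_n ⇒ h·k2=z(1+1/2z)y_n
  y_{n+1}/y_n = 1 − 3/20z + 23/20z(1+1/2z) = 1 + z + 23/40z²
  R(z) = 1 + z + 23/40z².

Boundary: |R(x)|=1, x<0.
x=-1.57: |R|=0.8473
R=1: x+23/40x²=0 ⇒ x=−40/23=-1.7391; min R=1−1/(4·23/40)=0.5652>−1
Confirm numerically:
  x=-1.616: |R|=0.88559 <1
  x=-1.579: |R|=0.85461 <1
  x=-0.823: |R|=0.56646 <1
  x=-0.781: |R|=0.56973 <1
  x=-1.895: |R|=1.16984 >1
  x=-1.894: |R|=1.16866 >1
Interval (-1.7391, 0).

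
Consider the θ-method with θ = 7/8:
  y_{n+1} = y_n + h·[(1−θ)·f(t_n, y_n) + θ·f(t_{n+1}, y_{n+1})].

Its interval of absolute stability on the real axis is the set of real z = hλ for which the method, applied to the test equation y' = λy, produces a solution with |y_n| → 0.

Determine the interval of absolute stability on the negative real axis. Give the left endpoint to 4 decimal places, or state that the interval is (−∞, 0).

On y'=λy, z=hλ:
  y_{n+1} = y_n + z·[1/8·y_n + 7/8·y_{n+1}] ⇒ (1 − 7/8z)y_{n+1} = (1 + 1/8z)y_n
  Hence R(z) = (1 + 1/8z)/(1 − 7/8z).

Solve |R(x)|<1 on ℝ⁻.
x=-1.04: |R|=0.4555
x=-2: |R|=0.2727
x=-10: |R|=0.0256
x=-100: |R|=0.1299
θ=7/8≥1/2 ⇒ |1+1/8x|<|1−7/8x| ∀x<0 ⇒ unbounded interval.

interval (−∞, 0).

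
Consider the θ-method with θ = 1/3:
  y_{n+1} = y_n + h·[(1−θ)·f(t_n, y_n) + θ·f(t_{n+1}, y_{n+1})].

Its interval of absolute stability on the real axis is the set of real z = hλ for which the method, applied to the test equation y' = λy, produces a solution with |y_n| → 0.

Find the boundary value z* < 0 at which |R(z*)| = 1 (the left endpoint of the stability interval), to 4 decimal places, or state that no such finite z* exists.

Set f=λy, z=hλ:
  y_{n+1} = y_n + z·[2/3·y_n + 1/3·y_{n+1}] ⇒ (1 − 1/3z)y_{n+1} = (1 + 2/3z)y_n
  R(z) = (1 + 2/3z)/(1 − 1/3z).

Solve |R(x)|<1 on ℝ⁻.
x=-0.59: |R|=0.5070
R=−1: 1+2/3x = −1+1/3x ⇒ -1/3x=2 ⇒ x=2/(-1/3)=-6.0000
Confirm numerically:
  x=-4.868: |R|=0.85613 <1
  x=-4.859: |R|=0.85482 <1
  x=-4.345: |R|=0.77468 <1
  x=-6.505: |R|=1.05313 >1
  x=-6.268: |R|=1.02892 >1
  x=-6.137: |R|=1.01499 >1
Interval (-6.0000, 0).

z* = -6.0000.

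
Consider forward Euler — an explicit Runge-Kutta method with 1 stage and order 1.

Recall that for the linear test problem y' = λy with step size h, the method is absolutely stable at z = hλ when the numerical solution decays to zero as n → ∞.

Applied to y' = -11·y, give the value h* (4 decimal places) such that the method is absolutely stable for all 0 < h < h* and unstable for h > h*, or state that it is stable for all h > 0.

With y'=λy (z=hλ):
  order 1, 1-stage ⇒ R(z)=1+z
  (e.g. R(-1.63)=-0.63000, |R|=0.63000)

Find x<0 with |R(x)|<1.
x=-1.63: |R|=0.6300
|R(-2.07)|=1.0700 |R(-1.83)|=0.8300 |R(-1.76)|=0.7600
Bisect:
  x_lo=-2.5089 |R|=1.5089  x_hi=-0.2142 |R|=0.7858
  mid=-1.36153 |R|=0.36153 →hi
  mid=-1.93520 |R|=0.93520 →hi
  mid=-2.22204 |R|=1.22204 →lo
  mid=-2.07862 |R|=1.07862 →lo
  mid=-2.00691 |R|=1.00691 →lo
  mid=-1.97106 |R|=0.97106 →hi
  mid=-1.98899 |R|=0.98899 →hi
  mid=-1.99795 |R|=0.99795 →hi
  mid=-2.00243 |R|=1.00243 →lo
  mid=-2.00019 |R|=1.00019 →lo
  ...
  [-2.00005,-1.99991] ⇒ x*=-2.0000
Stable set (-2.0000, 0).

(-2.0000,0); λ=-11 ⇒ h* = 0.1818.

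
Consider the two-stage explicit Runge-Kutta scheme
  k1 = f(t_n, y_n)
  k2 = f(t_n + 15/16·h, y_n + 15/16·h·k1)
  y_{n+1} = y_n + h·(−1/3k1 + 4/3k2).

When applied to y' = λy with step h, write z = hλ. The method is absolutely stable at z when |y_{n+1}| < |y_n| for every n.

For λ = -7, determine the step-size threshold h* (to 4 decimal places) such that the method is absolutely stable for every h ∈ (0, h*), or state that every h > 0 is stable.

(-0.8000,0); λ=-7 ⇒ h* = (4/5)/7 = 0.1143.

With y'=λy (z=hλ):
  k1=λy_n ⇒ h·k1=z·y_n;  k2=λ(1+15/16z)y_n ⇒ h·k2=z(1+15/16z)y_n
  y_{n+1}/y_n = 1 − 1/3z + 4/3z(1+15/16z) = 1 + z + 5/4z²
  R(z) = 1 + z + 5/4z².

Solve |R(x)|<1 on ℝ⁻.
x=-1.09: |R|=1.3951
R=1: x+5/4x²=0 ⇒ x=−4/5=-0.8000; min R=1−1/(4·5/4)=0.8000>−1
Confirm numerically:
  x=-0.742: |R|=0.94620 <1
  x=-0.665: |R|=0.88778 <1
  x=-0.580: |R|=0.84050 <1
  x=-1.363: |R|=1.95921 >1
  x=-0.878: |R|=1.08560 >1
So |R|<1 on (-0.8000, 0).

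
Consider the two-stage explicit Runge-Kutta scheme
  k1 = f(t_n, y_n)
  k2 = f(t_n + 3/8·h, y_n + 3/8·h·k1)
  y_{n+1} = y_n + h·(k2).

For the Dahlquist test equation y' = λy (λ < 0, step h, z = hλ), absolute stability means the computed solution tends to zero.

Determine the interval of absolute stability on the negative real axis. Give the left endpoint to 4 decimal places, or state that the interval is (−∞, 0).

z∈(-2.6667,0).

Test eqn y'=λy, z=hλ:
  k1=λy_n ⇒ h·k1=z·y_n;  k2=λ(1+3/8z)y_n ⇒ h·k2=z(1+3/8z)y_n
  y_{n+1}/y_n = 1 + z(1+3/8z) = 1 + z + 3/8z²
  so R(z) = 1 + z + 3/8z².

Find x<0 with |R(x)|<1.
x=-0.38: |R|=0.6742
R=1: x+3/8x²=0 ⇒ x=−8/3=-2.6667; min R=1−1/(4·3/8)=0.3333>−1
Confirm numerically:
  x=-2.440: |R|=0.79260 <1
  x=-2.347: |R|=0.71865 <1
  x=-1.743: |R|=0.39627 <1
  x=-1.716: |R|=0.38825 <1
  x=-2.841: |R|=1.18573 >1
  x=-2.718: |R|=1.05232 >1
  x=-2.712: |R|=1.04610 >1
So |R|<1 on (-2.6667, 0).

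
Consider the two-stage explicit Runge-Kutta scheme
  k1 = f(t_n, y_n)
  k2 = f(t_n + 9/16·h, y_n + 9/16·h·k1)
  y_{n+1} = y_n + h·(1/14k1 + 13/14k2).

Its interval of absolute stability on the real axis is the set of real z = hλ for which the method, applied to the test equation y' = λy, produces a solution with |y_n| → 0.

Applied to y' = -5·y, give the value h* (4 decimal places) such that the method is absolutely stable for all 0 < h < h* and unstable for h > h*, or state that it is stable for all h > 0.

Set f=λy, z=hλ:
  k1=λy_n ⇒ h·k1=z·y_n;  k2=λ(1+9/16z)y_n ⇒ h·k2=z(1+9/16z)y_n
  y_{n+1}/y_n = 1 + 1/14z + 13/14z(1+9/16z) = 1 + z + 117/224z²
  Hence R(z) = 1 + z + 117/224z².

Boundary: |R(x)|=1, x<0.
x=-1.09: |R|=0.5306
R=1: x+117/224x²=0 ⇒ x=−224/117=-1.9145; min R=1−1/(4·117/224)=0.5214>−1
Confirm numerically:
  x=-1.335: |R|=0.59589 <1
  x=-1.331: |R|=0.59432 <1
  x=-1.097: |R|=0.53157 <1
  x=-0.797: |R|=0.53478 <1
  x=-2.137: |R|=1.24832 >1
  x=-2.126: |R|=1.23483 >1
  x=-2.064: |R|=1.16114 >1
So |R|<1 on (-1.9145, 0).

(-1.9145,0); λ=-5 ⇒ h* = (224/117)/5 = 0.3829.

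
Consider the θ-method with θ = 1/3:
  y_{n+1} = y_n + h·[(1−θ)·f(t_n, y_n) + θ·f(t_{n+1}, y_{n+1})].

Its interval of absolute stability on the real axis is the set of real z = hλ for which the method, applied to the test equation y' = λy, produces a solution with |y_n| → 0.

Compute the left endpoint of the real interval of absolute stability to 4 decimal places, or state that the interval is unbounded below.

left endpoint -6.0000.

Set f=λy, z=hλ:
  y_{n+1} = y_n + z·[2/3·y_n + 1/3·y_{n+1}] ⇒ (1 − 1/3z)y_{n+1} = (1 + 2/3z)y_n
  Hence R(z) = (1 + 2/3z)/(1 − 1/3z).

Need |R(x)|<1, x<0.
x=-0.89: |R|=0.3136
R=−1: 1+2/3x = −1+1/3x ⇒ -1/3x=2 ⇒ x=2/(-1/3)=-6.0000
Confirm numerically:
  x=-4.572: |R|=0.81141 <1
  x=-3.367: |R|=0.58646 <1
  x=-3.350: |R|=0.58268 <1
  x=-3.307: |R|=0.57301 <1
  x=-6.596: |R|=1.06211 >1
  x=-6.346: |R|=1.03702 >1
Stable set (-6.0000, 0).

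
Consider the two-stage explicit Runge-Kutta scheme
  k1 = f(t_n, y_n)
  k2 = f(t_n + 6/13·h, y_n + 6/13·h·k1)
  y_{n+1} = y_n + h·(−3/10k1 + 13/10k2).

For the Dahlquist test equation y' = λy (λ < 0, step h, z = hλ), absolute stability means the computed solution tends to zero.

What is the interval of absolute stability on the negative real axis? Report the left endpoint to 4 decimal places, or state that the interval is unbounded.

(-1.6667, 0).

With y'=λy (z=hλ):
  k1=λy_n ⇒ h·k1=z·y_n;  k2=λ(1+6/13z)y_n ⇒ h·k2=z(1+6/13z)y_n
  y_{n+1}/y_n = 1 − 3/10z + 13/10z(1+6/13z) = 1 + z + 3/5z²
  R(z) = 1 + z + 3/5z².

Need |R(x)|<1, x<0.
x=-0.41: |R|=0.6909
R=1: x+3/5x²=0 ⇒ x=−5/3=-1.6667; min R=1−1/(4·3/5)=0.5833>−1
Confirm numerically:
  x=-1.422: |R|=0.79125 <1
  x=-1.336: |R|=0.73494 <1
  x=-1.276: |R|=0.70091 <1
  x=-0.862: |R|=0.58383 <1
  x=-2.112: |R|=1.56433 >1
  x=-2.082: |R|=1.51883 >1
  x=-1.763: |R|=1.10190 >1
Interval (-1.6667, 0).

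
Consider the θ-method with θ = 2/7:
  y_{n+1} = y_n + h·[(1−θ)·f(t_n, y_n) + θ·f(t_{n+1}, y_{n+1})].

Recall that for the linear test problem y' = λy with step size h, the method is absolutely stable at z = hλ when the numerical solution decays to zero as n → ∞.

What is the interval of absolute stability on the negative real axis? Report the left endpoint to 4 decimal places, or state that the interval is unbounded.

z∈(-4.6667,0).

With y'=λy (z=hλ):
  y_{n+1} = y_n + z·[5/7·y_n + 2/7·y_{n+1}] ⇒ (1 − 2/7z)y_{n+1} = (1 + 5/7z)y_n
  so R(z) = (1 + 5/7z)/(1 − 2/7z).

Boundary: |R(x)|=1, x<0.
x=-1.32: |R|=0.0415
R=−1: 1+5/7x = −1+2/7x ⇒ -3/7x=2 ⇒ x=2/(-3/7)=-4.6667
Confirm numerically:
  x=-4.246: |R|=0.91854 <1
  x=-3.272: |R|=0.69108 <1
  x=-2.860: |R|=0.57390 <1
  x=-1.918: |R|=0.23902 <1
  x=-4.957: |R|=1.05150 >1
  x=-4.705: |R|=1.00701 >1
Interval (-4.6667, 0).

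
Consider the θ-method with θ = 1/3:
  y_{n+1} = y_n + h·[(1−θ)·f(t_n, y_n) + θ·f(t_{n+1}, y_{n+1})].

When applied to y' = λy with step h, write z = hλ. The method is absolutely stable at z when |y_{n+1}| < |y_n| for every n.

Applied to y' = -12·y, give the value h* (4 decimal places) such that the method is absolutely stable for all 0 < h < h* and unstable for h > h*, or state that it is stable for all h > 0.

Set f=λy, z=hλ:
  y_{n+1} = y_n + z·[2/3·y_n + 1/3·y_{n+1}] ⇒ (1 − 1/3z)y_{n+1} = (1 + 2/3z)y_n
  so R(z) = (1 + 2/3z)/(1 − 1/3z).

Need |R(x)|<1, x<0.
x=-1.34: |R|=0.0737
R=−1: 1+2/3x = −1+1/3x ⇒ -1/3x=2 ⇒ x=2/(-1/3)=-6.0000
Confirm numerically:
  x=-5.022: |R|=0.87809 <1
  x=-4.862: |R|=0.85525 <1
  x=-3.829: |R|=0.68209 <1
  x=-2.543: |R|=0.37633 <1
  x=-6.455: |R|=1.04812 >1
  x=-6.225: |R|=1.02439 >1
Stable set (-6.0000, 0).

(-6.0000,0); λ=-12 ⇒ h* = (6)/12 = 0.5000.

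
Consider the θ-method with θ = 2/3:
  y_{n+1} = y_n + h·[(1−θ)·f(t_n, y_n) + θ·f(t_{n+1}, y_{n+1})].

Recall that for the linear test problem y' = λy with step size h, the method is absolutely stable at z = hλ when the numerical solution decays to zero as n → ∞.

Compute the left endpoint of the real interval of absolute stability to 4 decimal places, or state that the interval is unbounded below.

With y'=λy (z=hλ):
  y_{n+1} = y_n + z·[1/3·y_n + 2/3·y_{n+1}] ⇒ (1 − 2/3z)y_{n+1} = (1 + 1/3z)y_n
  R(z) = (1 + 1/3z)/(1 − 2/3z).

Solve |R(x)|<1 on ℝ⁻.
x=-1.34: |R|=0.2923
x=-2: |R|=0.1429
x=-10: |R|=0.3043
x=-100: |R|=0.4778
θ=2/3≥1/2 ⇒ |1+1/3x|<|1−2/3x| ∀x<0 ⇒ stable on all of ℝ⁻.

unbounded; (−∞, 0).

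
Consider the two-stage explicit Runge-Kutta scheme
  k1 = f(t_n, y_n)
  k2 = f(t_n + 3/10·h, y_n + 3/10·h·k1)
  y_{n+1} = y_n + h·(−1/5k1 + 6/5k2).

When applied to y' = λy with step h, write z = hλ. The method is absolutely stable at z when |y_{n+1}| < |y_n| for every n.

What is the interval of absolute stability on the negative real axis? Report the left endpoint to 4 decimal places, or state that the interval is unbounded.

Set f=λy, z=hλ:
  k1=λy_n ⇒ h·k1=z·y_n;  k2=λ(1+3/10z)y_n ⇒ h·k2=z(1+3/10z)y_n
  y_{n+1}/y_n = 1 − 1/5z + 6/5z(1+3/10z) = 1 + z + 9/25z²
  R(z) = 1 + z + 9/25z².

Boundary: |R(x)|=1, x<0.
x=-1.13: |R|=0.3297
R=1: x+9/25x²=0 ⇒ x=−25/9=-2.7778; min R=1−1/(4·9/25)=0.3056>−1
Confirm numerically:
  x=-2.265: |R|=0.58188 <1
  x=-2.080: |R|=0.47750 <1
  x=-1.843: |R|=0.37979 <1
  x=-1.207: |R|=0.31747 <1
  x=-3.340: |R|=1.67602 >1
  x=-2.943: |R|=1.17505 >1
So |R|<1 on (-2.7778, 0).

(-2.7778, 0).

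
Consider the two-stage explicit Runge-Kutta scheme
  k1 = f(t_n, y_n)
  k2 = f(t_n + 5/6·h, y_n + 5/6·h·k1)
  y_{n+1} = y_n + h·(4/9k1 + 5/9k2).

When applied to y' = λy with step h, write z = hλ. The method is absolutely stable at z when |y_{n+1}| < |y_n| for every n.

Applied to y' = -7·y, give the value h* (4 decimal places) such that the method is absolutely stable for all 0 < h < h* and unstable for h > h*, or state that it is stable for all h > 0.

(-2.1600,0); λ=-7 ⇒ h* = (54/25)/7 = 0.3086.

On y'=λy, z=hλ:
  k1=λy_n ⇒ h·k1=z·y_n;  k2=λ(1+5/6z)y_n ⇒ h·k2=z(1+5/6z)y_n
  y_{n+1}/y_n = 1 + 4/9z + 5/9z(1+5/6z) = 1 + z + 25/54z²
  R(z) = 1 + z + 25/54z².

Find x<0 with |R(x)|<1.
x=-1.33: |R|=0.4889
R=1: x+25/54x²=0 ⇒ x=−54/25=-2.1600; min R=1−1/(4·25/54)=0.4600>−1
Confirm numerically:
  x=-2.051: |R|=0.89650 <1
  x=-2.038: |R|=0.88489 <1
  x=-2.027: |R|=0.87519 <1
  x=-1.198: |R|=0.46645 <1
  x=-2.477: |R|=1.36352 >1
  x=-2.406: |R|=1.27402 >1
  x=-2.230: |R|=1.07227 >1
So |R|<1 on (-2.1600, 0).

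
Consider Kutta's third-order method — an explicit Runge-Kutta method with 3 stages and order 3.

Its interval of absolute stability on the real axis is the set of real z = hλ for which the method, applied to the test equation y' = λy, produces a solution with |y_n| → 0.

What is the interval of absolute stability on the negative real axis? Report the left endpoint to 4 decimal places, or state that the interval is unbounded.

(-2.5127, 0).

Set f=λy, z=hλ:
  order 3, 3-stage ⇒ R(z)=1+z+z^2/2+z^3/6
  (e.g. R(-1.41)=0.11685, |R|=0.11685)

Boundary: |R(x)|=1, x<0.
x=-1.41: |R|=0.1168
|R(-2.81)|=1.5600 |R(-2.7)|=1.3355 |R(-1.5)|=0.0625
Bisect:
  x_lo=-3.2217 |R|=2.6051  x_hi=-0.3028 |R|=0.7384
  mid=-1.76223 |R|=0.12159 →hi
  mid=-2.49195 |R|=0.96613 →hi
  mid=-2.85680 |R|=1.66202 →lo
  mid=-2.67437 |R|=1.28621 →lo
  mid=-2.58316 |R|=1.11958 →lo
  mid=-2.53755 |R|=1.04126 →lo
  mid=-2.51475 |R|=1.00330 →lo
  mid=-2.50335 |R|=0.98461 →hi
  ...
  [-2.51279,-2.51261] ⇒ x*=-2.5127
So |R|<1 on (-2.5127, 0).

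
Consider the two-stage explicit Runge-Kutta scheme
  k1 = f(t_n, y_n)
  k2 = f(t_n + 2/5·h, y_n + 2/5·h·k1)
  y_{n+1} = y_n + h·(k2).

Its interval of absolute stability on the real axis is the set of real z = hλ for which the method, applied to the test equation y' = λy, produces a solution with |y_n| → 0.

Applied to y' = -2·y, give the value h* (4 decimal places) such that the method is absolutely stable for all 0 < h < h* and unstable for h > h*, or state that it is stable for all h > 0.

With y'=λy (z=hλ):
  k1=λy_n ⇒ h·k1=z·y_n;  k2=λ(1+2/5z)y_n ⇒ h·k2=z(1+2/5z)y_n
  y_{n+1}/y_n = 1 + z(1+2/5z) = 1 + z + 2/5z²
  ⇒ R(z) = 1 + z + 2/5z².

Boundary: |R(x)|=1, x<0.
x=-0.56: |R|=0.5654
R=1: x+2/5x²=0 ⇒ x=−5/2=-2.5000; min R=1−1/(4·2/5)=0.3750>−1
Confirm numerically:
  x=-1.682: |R|=0.44965 <1
  x=-1.457: |R|=0.39214 <1
  x=-1.173: |R|=0.37737 <1
  x=-3.039: |R|=1.65521 >1
  x=-2.921: |R|=1.49190 >1
  x=-2.701: |R|=1.21716 >1
Stable set (-2.5000, 0).

(-2.5000,0); λ=-2 ⇒ h* = (5/2)/2 = 1.2500.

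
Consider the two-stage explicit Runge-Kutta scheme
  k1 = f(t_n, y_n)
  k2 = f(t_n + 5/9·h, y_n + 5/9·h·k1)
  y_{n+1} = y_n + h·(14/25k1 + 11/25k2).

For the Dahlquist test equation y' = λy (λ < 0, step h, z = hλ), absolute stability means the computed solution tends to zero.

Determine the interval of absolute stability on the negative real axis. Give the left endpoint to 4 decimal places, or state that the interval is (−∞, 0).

With y'=λy (z=hλ):
  k1=λy_n ⇒ h·k1=z·y_n;  k2=λ(1+5/9z)y_n ⇒ h·k2=z(1+5/9z)y_n
  y_{n+1}/y_n = 1 + 14/25z + 11/25z(1+5/9z) = 1 + z + 11/45z²
  R(z) = 1 + z + 11/45z².

Find x<0 with |R(x)|<1.
x=-0.35: |R|=0.6799
R=1: x+11/45x²=0 ⇒ x=−45/11=-4.0909; min R=1−1/(4·11/45)=-0.0227>−1
Confirm numerically:
  x=-3.025: |R|=0.21182 <1
  x=-2.902: |R|=0.15661 <1
  x=-2.075: |R|=0.02251 <1
  x=-4.308: |R|=1.22861 >1
  x=-4.211: |R|=1.12362 >1
  x=-4.167: |R|=1.07751 >1
Stable set (-4.0909, 0).

(-4.0909, 0).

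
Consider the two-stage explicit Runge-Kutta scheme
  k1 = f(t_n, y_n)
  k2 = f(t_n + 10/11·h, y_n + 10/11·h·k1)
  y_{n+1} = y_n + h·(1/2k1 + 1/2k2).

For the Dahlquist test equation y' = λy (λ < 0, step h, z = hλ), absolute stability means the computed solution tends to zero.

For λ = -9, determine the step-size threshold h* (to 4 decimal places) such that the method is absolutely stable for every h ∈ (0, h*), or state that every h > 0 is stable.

(-2.2000,0); λ=-9 ⇒ h* = (11/5)/9 = 0.2444.

Test eqn y'=λy, z=hλ:
  k1=λy_n ⇒ h·k1=z·y_n;  k2=λ(1+10/11z)y_n ⇒ h·k2=z(1+10/11z)y_n
  y_{n+1}/y_n = 1 + 1/2z + 1/2z(1+10/11z) = 1 + z + 5/11z²
  Hence R(z) = 1 + z + 5/11z².

Boundary: |R(x)|=1, x<0.
x=-1.56: |R|=0.5462
R=1: x+5/11x²=0 ⇒ x=−11/5=-2.2000; min R=1−1/(4·5/11)=0.4500>−1
Confirm numerically:
  x=-1.404: |R|=0.49201 <1
  x=-1.107: |R|=0.45002 <1
  x=-1.050: |R|=0.45114 <1
  x=-1.040: |R|=0.45164 <1
  x=-2.790: |R|=1.74823 >1
  x=-2.498: |R|=1.33837 >1
  x=-2.408: |R|=1.22767 >1
Interval (-2.2000, 0).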